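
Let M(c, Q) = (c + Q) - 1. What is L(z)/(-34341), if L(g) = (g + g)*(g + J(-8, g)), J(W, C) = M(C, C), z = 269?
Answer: -433628/34341 ≈ -12.627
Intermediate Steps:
M(c, Q) = -1 + Q + c (M(c, Q) = (Q + c) - 1 = -1 + Q + c)
J(W, C) = -1 + 2*C (J(W, C) = -1 + C + C = -1 + 2*C)
L(g) = 2*g*(-1 + 3*g) (L(g) = (g + g)*(g + (-1 + 2*g)) = (2*g)*(-1 + 3*g) = 2*g*(-1 + 3*g))
L(z)/(-34341) = (2*269*(-1 + 3*269))/(-34341) = (2*269*(-1 + 807))*(-1/34341) = (2*269*806)*(-1/34341) = 433628*(-1/34341) = -433628/34341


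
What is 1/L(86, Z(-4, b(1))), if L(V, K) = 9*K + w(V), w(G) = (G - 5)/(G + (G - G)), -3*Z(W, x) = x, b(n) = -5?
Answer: 86/1371 ≈ 0.062728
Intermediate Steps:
Z(W, x) = -x/3
w(G) = (-5 + G)/G (w(G) = (-5 + G)/(G + 0) = (-5 + G)/G)
L(V, K) = 9*K + (-5 + V)/V
1/L(86, Z(-4, b(1))) = 1/(1 - 5/86 + 9*(-⅓*(-5))) = 1/(1 - 5*1/86 + 9*(5/3)) = 1/(1 - 5/86 + 15) = 1/(1371/86) = 86/1371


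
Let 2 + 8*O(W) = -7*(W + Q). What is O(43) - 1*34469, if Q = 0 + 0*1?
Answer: -276055/8 ≈ -34507.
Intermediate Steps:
Q = 0 (Q = 0 + 0 = 0)
O(W) = -¼ - 7*W/8 (O(W) = -¼ + (-7*(W + 0))/8 = -¼ + (-7*W)/8 = -¼ - 7*W/8)
O(43) - 1*34469 = (-¼ - 7/8*43) - 1*34469 = (-¼ - 301/8) - 34469 = -303/8 - 34469 = -276055/8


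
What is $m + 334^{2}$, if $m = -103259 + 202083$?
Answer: $210380$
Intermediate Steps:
$m = 98824$
$m + 334^{2} = 98824 + 334^{2} = 98824 + 111556 = 210380$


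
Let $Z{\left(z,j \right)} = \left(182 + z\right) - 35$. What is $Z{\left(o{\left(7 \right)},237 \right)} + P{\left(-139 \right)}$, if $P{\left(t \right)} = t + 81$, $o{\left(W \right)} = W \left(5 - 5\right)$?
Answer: $89$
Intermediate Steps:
$o{\left(W \right)} = 0$ ($o{\left(W \right)} = W 0 = 0$)
$P{\left(t \right)} = 81 + t$
$Z{\left(z,j \right)} = 147 + z$
$Z{\left(o{\left(7 \right)},237 \right)} + P{\left(-139 \right)} = \left(147 + 0\right) + \left(81 - 139\right) = 147 - 58 = 89$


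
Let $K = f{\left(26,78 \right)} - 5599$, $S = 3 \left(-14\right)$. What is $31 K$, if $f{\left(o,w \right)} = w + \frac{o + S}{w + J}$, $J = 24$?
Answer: $- \frac{8728949}{51} \approx -1.7116 \cdot 10^{5}$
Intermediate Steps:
$S = -42$
$f{\left(o,w \right)} = w + \frac{-42 + o}{24 + w}$ ($f{\left(o,w \right)} = w + \frac{o - 42}{w + 24} = w + \frac{-42 + o}{24 + w}$)
$K = - \frac{281579}{51}$ ($K = \frac{-42 + 26 + 78^{2} + 24 \cdot 78}{24 + 78} - 5599 = \frac{-42 + 26 + 6084 + 1872}{102} - 5599 = \frac{1}{102} \cdot 7940 - 5599 = \frac{3970}{51} - 5599 = - \frac{281579}{51} \approx -5521.2$)
$31 K = 31 \left(- \frac{281579}{51}\right) = - \frac{8728949}{51}$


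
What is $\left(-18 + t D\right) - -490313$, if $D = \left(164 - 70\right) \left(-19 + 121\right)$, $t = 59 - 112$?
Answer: $-17869$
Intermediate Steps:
$t = -53$
$D = 9588$ ($D = 94 \cdot 102 = 9588$)
$\left(-18 + t D\right) - -490313 = \left(-18 - 508164\right) - -490313 = \left(-18 - 508164\right) + 490313 = -508182 + 490313 = -17869$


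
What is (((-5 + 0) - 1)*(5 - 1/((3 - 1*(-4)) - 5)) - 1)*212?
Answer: -5936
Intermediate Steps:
(((-5 + 0) - 1)*(5 - 1/((3 - 1*(-4)) - 5)) - 1)*212 = ((-5 - 1)*(5 - 1/((3 + 4) - 5)) - 1)*212 = (-6*(5 - 1/(7 - 5)) - 1)*212 = (-6*(5 - 1/2) - 1)*212 = (-6*(5 - 1*½) - 1)*212 = (-6*(5 - ½) - 1)*212 = (-6*9/2 - 1)*212 = (-27 - 1)*212 = -28*212 = -5936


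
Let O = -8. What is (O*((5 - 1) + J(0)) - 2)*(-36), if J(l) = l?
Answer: 1224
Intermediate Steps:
(O*((5 - 1) + J(0)) - 2)*(-36) = (-8*((5 - 1) + 0) - 2)*(-36) = (-8*(4 + 0) - 2)*(-36) = (-8*4 - 2)*(-36) = (-32 - 2)*(-36) = -34*(-36) = 1224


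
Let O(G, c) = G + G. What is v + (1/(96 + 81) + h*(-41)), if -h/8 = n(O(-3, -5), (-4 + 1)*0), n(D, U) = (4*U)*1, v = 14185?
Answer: 2510746/177 ≈ 14185.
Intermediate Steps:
O(G, c) = 2*G
n(D, U) = 4*U
h = 0 (h = -32*(-4 + 1)*0 = -32*(-3*0) = -32*0 = -8*0 = 0)
v + (1/(96 + 81) + h*(-41)) = 14185 + (1/(96 + 81) + 0*(-41)) = 14185 + (1/177 + 0) = 14185 + 1/177 = 2510746/177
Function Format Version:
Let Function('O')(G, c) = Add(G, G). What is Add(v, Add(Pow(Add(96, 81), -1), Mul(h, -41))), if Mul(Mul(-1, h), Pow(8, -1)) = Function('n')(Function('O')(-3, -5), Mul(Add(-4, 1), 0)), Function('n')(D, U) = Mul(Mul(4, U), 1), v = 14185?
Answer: Rational(2510746, 177) ≈ 14185.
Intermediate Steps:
Function('O')(G, c) = Mul(2, G)
Function('n')(D, U) = Mul(4, U)
h = 0 (h = Mul(-8, Mul(4, Mul(Add(-4, 1), 0))) = Mul(-8, Mul(4, Mul(-3, 0))) = Mul(-8, Mul(4, 0)) = Mul(-8, 0) = 0)
Add(v, Add(Pow(Add(96, 81), -1), Mul(h, -41))) = Add(14185, Add(Pow(Add(96, 81), -1), Mul(0, -41))) = Add(14185, Add(Pow(177, -1), 0)) = Add(14185, Add(Rational(1, 177), 0)) = Add(14185, Rational(1, 177)) = Rational(2510746, 177)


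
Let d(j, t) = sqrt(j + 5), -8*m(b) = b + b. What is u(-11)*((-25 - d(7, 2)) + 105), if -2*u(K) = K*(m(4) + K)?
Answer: -5280 + 132*sqrt(3) ≈ -5051.4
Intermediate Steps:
m(b) = -b/4 (m(b) = -(b + b)/8 = -b/4)
d(j, t) = sqrt(5 + j)
u(K) = -K*(-1 + K)/2 (u(K) = -K*(-1/4*4 + K)/2 = -K*(-1 + K)/2)
u(-11)*((-25 - d(7, 2)) + 105) = ((1/2)*(-11)*(1 - 1*(-11)))*((-25 - sqrt(5 + 7)) + 105) = ((1/2)*(-11)*(1 + 11))*((-25 - sqrt(12)) + 105) = ((1/2)*(-11)*12)*((-25 - 2*sqrt(3)) + 105) = -66*((-25 - 2*sqrt(3)) + 105) = -66*(80 - 2*sqrt(3)) = -5280 + 132*sqrt(3)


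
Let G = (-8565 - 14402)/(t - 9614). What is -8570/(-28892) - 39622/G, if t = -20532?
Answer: -17254851340557/331781282 ≈ -52007.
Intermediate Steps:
G = 22967/30146 (G = (-8565 - 14402)/(-20532 - 9614) = -22967/(-30146) = -22967*(-1/30146) = 22967/30146 ≈ 0.76186)
-8570/(-28892) - 39622/G = -8570/(-28892) - 39622/22967/30146 = -8570*(-1/28892) - 39622*30146/22967 = 4285/14446 - 1194444812/22967 = -17254851340557/331781282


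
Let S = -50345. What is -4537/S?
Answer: 4537/50345 ≈ 0.090118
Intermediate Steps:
-4537/S = -4537/(-50345) = -4537*(-1/50345) = 4537/50345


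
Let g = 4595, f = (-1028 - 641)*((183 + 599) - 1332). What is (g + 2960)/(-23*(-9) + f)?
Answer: 7555/918157 ≈ 0.0082284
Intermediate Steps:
f = 917950 (f = -1669*(782 - 1332) = -1669*(-550) = 917950)
(g + 2960)/(-23*(-9) + f) = (4595 + 2960)/(-23*(-9) + 917950) = 7555/(207 + 917950) = 7555/918157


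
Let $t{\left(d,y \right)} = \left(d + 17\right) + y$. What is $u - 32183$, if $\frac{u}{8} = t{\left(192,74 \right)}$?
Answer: $-29919$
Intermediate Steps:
$t{\left(d,y \right)} = 17 + d + y$ ($t{\left(d,y \right)} = \left(17 + d\right) + y = 17 + d + y$)
$u = 2264$ ($u = 8 \left(17 + 192 + 74\right) = 8 \cdot 283 = 2264$)
$u - 32183 = 2264 - 32183 = -29919$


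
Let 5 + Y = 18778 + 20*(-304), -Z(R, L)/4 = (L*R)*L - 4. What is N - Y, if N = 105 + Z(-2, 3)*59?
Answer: -7396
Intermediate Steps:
Z(R, L) = 16 - 4*R*L² (Z(R, L) = -4*((L*R)*L - 4) = -4*(R*L² - 4) = -4*(-4 + R*L²) = 16 - 4*R*L²)
Y = 12693 (Y = -5 + (18778 + 20*(-304)) = -5 + (18778 - 6080) = -5 + 12698 = 12693)
N = 5297 (N = 105 + (16 - 4*(-2)*3²)*59 = 105 + (16 - 4*(-2)*9)*59 = 105 + (16 + 72)*59 = 105 + 88*59 = 105 + 5192 = 5297)
N - Y = 5297 - 1*12693 = 5297 - 12693 = -7396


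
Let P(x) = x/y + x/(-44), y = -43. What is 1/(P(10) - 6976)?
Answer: -946/6599731 ≈ -0.00014334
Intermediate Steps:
P(x) = -87*x/1892 (P(x) = x/(-43) + x/(-44) = x*(-1/43) + x*(-1/44) = -x/43 - x/44 = -87*x/1892)
1/(P(10) - 6976) = 1/(-87/1892*10 - 6976) = 1/(-435/946 - 6976) = 1/(-6599731/946) = -946/6599731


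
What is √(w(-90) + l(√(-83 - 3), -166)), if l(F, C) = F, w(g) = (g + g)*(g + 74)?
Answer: √(2880 + I*√86) ≈ 53.666 + 0.0864*I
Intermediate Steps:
w(g) = 2*g*(74 + g) (w(g) = (2*g)*(74 + g) = 2*g*(74 + g))
√(w(-90) + l(√(-83 - 3), -166)) = √(2*(-90)*(74 - 90) + √(-83 - 3)) = √(2*(-90)*(-16) + √(-86)) = √(2880 + I*√86)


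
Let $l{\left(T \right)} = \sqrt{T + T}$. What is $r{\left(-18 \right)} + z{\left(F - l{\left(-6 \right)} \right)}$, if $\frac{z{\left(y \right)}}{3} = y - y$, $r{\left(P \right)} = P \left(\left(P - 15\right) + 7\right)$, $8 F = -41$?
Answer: $468$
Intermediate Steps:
$F = - \frac{41}{8}$ ($F = \frac{1}{8} \left(-41\right) = - \frac{41}{8} \approx -5.125$)
$l{\left(T \right)} = \sqrt{2} \sqrt{T}$ ($l{\left(T \right)} = \sqrt{2 T} = \sqrt{2} \sqrt{T}$)
$r{\left(P \right)} = P \left(-8 + P\right)$ ($r{\left(P \right)} = P \left(\left(P - 15\right) + 7\right) = P \left(\left(-15 + P\right) + 7\right) = P \left(-8 + P\right)$)
$z{\left(y \right)} = 0$ ($z{\left(y \right)} = 3 \left(y - y\right) = 3 \cdot 0 = 0$)
$r{\left(-18 \right)} + z{\left(F - l{\left(-6 \right)} \right)} = - 18 \left(-8 - 18\right) + 0 = \left(-18\right) \left(-26\right) + 0 = 468 + 0 = 468$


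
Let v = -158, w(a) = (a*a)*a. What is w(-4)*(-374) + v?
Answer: 23778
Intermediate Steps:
w(a) = a³ (w(a) = a²*a = a³)
w(-4)*(-374) + v = (-4)³*(-374) - 158 = -64*(-374) - 158 = 23936 - 158 = 23778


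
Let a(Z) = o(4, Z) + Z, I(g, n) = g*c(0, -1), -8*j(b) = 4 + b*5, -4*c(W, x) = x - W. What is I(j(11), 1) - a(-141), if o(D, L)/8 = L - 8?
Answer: 42597/32 ≈ 1331.2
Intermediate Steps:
o(D, L) = -64 + 8*L (o(D, L) = 8*(L - 8) = 8*(-8 + L) = -64 + 8*L)
c(W, x) = -x/4 + W/4 (c(W, x) = -(x - W)/4 = -x/4 + W/4)
j(b) = -1/2 - 5*b/8 (j(b) = -(4 + b*5)/8 = -(4 + 5*b)/8 = -1/2 - 5*b/8)
I(g, n) = g/4 (I(g, n) = g*(-1/4*(-1) + (1/4)*0) = g*(1/4 + 0) = g*(1/4) = g/4)
a(Z) = -64 + 9*Z (a(Z) = (-64 + 8*Z) + Z = -64 + 9*Z)
I(j(11), 1) - a(-141) = (-1/2 - 5/8*11)/4 - (-64 + 9*(-141)) = (-1/2 - 55/8)/4 - (-64 - 1269) = (1/4)*(-59/8) - 1*(-1333) = -59/32 + 1333 = 42597/32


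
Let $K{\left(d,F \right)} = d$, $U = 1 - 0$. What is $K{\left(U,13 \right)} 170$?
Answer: $170$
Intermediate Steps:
$U = 1$ ($U = 1 + \left(-3 + 3\right) = 1 + 0 = 1$)
$K{\left(U,13 \right)} 170 = 1 \cdot 170 = 170$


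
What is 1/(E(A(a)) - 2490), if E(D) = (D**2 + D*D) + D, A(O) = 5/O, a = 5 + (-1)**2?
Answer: -9/22390 ≈ -0.00040197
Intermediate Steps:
a = 6 (a = 5 + 1 = 6)
E(D) = D + 2*D**2 (E(D) = (D**2 + D**2) + D = 2*D**2 + D = D + 2*D**2)
1/(E(A(a)) - 2490) = 1/((5/6)*(1 + 2*(5/6)) - 2490) = 1/((5*(1/6))*(1 + 2*(5*(1/6))) - 2490) = 1/(5*(1 + 2*(5/6))/6 - 2490) = 1/(5*(1 + 5/3)/6 - 2490) = 1/((5/6)*(8/3) - 2490) = 1/(20/9 - 2490) = 1/(-22390/9) = -9/22390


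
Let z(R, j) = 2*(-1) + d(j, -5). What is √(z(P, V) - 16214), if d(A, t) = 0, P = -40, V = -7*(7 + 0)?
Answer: 2*I*√4054 ≈ 127.34*I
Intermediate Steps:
V = -49 (V = -7*7 = -49)
z(R, j) = -2 (z(R, j) = 2*(-1) + 0 = -2 + 0 = -2)
√(z(P, V) - 16214) = √(-2 - 16214) = √(-16216) = 2*I*√4054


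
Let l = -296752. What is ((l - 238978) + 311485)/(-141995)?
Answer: 6407/4057 ≈ 1.5792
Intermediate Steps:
((l - 238978) + 311485)/(-141995) = ((-296752 - 238978) + 311485)/(-141995) = (-535730 + 311485)*(-1/141995) = -224245*(-1/141995) = 6407/4057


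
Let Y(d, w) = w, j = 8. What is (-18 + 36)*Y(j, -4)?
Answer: -72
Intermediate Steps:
(-18 + 36)*Y(j, -4) = (-18 + 36)*(-4) = 18*(-4) = -72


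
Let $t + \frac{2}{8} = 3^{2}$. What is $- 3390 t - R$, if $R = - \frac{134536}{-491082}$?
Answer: $- \frac{14566854361}{491082} \approx -29663.0$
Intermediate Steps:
$R = \frac{67268}{245541}$ ($R = \left(-134536\right) \left(- \frac{1}{491082}\right) = \frac{67268}{245541} \approx 0.27396$)
$t = \frac{35}{4}$ ($t = - \frac{1}{4} + 3^{2} = - \frac{1}{4} + 9 = \frac{35}{4} \approx 8.75$)
$- 3390 t - R = \left(-3390\right) \frac{35}{4} - \frac{67268}{245541} = - \frac{59325}{2} - \frac{67268}{245541} = - \frac{14566854361}{491082}$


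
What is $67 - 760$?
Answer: $-693$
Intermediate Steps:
$67 - 760 = -693$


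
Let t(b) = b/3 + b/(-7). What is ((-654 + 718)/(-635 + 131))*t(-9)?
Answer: 32/147 ≈ 0.21769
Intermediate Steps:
t(b) = 4*b/21 (t(b) = b*(1/3) + b*(-1/7) = b/3 - b/7 = 4*b/21)
((-654 + 718)/(-635 + 131))*t(-9) = ((-654 + 718)/(-635 + 131))*((4/21)*(-9)) = (64/(-504))*(-12/7) = (64*(-1/504))*(-12/7) = -8/63*(-12/7) = 32/147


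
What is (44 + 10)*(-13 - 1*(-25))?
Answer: 648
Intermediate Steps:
(44 + 10)*(-13 - 1*(-25)) = 54*(-13 + 25) = 54*12 = 648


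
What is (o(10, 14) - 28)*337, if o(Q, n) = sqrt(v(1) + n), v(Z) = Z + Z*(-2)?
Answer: -9436 + 337*sqrt(13) ≈ -8220.9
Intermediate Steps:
v(Z) = -Z (v(Z) = Z - 2*Z = -Z)
o(Q, n) = sqrt(-1 + n) (o(Q, n) = sqrt(-1*1 + n) = sqrt(-1 + n))
(o(10, 14) - 28)*337 = (sqrt(-1 + 14) - 28)*337 = (sqrt(13) - 28)*337 = (-28 + sqrt(13))*337 = -9436 + 337*sqrt(13)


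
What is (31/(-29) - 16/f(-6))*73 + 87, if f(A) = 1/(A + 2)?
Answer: 135748/29 ≈ 4681.0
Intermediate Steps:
f(A) = 1/(2 + A)
(31/(-29) - 16/f(-6))*73 + 87 = (31/(-29) - 16/(1/(2 - 6)))*73 + 87 = (31*(-1/29) - 16/(1/(-4)))*73 + 87 = (-31/29 - 16/(-¼))*73 + 87 = (-31/29 - 16*(-4))*73 + 87 = (-31/29 + 64)*73 + 87 = (1825/29)*73 + 87 = 133225/29 + 87 = 135748/29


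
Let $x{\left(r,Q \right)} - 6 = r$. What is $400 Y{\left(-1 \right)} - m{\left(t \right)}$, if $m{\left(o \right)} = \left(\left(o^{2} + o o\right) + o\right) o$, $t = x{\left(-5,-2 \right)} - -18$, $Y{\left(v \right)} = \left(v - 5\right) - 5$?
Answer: $-18479$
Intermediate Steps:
$Y{\left(v \right)} = -10 + v$ ($Y{\left(v \right)} = \left(-5 + v\right) - 5 = -10 + v$)
$x{\left(r,Q \right)} = 6 + r$
$t = 19$ ($t = \left(6 - 5\right) - -18 = 1 + 18 = 19$)
$m{\left(o \right)} = o \left(o + 2 o^{2}\right)$ ($m{\left(o \right)} = \left(\left(o^{2} + o^{2}\right) + o\right) o = \left(2 o^{2} + o\right) o = \left(o + 2 o^{2}\right) o = o \left(o + 2 o^{2}\right)$)
$400 Y{\left(-1 \right)} - m{\left(t \right)} = 400 \left(-10 - 1\right) - 19^{2} \left(1 + 2 \cdot 19\right) = 400 \left(-11\right) - 361 \left(1 + 38\right) = -4400 - 361 \cdot 39 = -4400 - 14079 = -18479$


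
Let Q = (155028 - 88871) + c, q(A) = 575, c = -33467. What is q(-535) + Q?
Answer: 33265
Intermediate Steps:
Q = 32690 (Q = (155028 - 88871) - 33467 = 66157 - 33467 = 32690)
q(-535) + Q = 575 + 32690 = 33265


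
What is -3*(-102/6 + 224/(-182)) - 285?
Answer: -2994/13 ≈ -230.31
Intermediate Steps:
-3*(-102/6 + 224/(-182)) - 285 = -3*(-102*⅙ + 224*(-1/182)) - 285 = -3*(-17 - 16/13) - 285 = -3*(-237/13) - 285 = 711/13 - 285 = -2994/13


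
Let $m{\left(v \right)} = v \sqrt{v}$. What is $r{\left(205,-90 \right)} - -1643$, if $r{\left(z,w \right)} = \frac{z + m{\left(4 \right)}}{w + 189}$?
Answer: $\frac{54290}{33} \approx 1645.2$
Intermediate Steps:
$m{\left(v \right)} = v^{\frac{3}{2}}$
$r{\left(z,w \right)} = \frac{8 + z}{189 + w}$ ($r{\left(z,w \right)} = \frac{z + 4^{\frac{3}{2}}}{w + 189} = \frac{z + 8}{189 + w} = \frac{8 + z}{189 + w}$)
$r{\left(205,-90 \right)} - -1643 = \frac{8 + 205}{189 - 90} - -1643 = \frac{1}{99} \cdot 213 + 1643 = \frac{71}{33} + 1643 = \frac{54290}{33}$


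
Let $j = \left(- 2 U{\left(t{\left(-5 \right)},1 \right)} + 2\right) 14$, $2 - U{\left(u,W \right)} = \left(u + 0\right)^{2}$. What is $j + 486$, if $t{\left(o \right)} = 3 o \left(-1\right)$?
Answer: $6758$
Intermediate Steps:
$t{\left(o \right)} = - 3 o$
$U{\left(u,W \right)} = 2 - u^{2}$ ($U{\left(u,W \right)} = 2 - \left(u + 0\right)^{2} = 2 - u^{2}$)
$j = 6272$ ($j = \left(- 2 \left(2 - \left(\left(-3\right) \left(-5\right)\right)^{2}\right) + 2\right) 14 = \left(- 2 \left(2 - 15^{2}\right) + 2\right) 14 = \left(- 2 \left(2 - 225\right) + 2\right) 14 = \left(\left(-2\right) \left(-223\right) + 2\right) 14 = \left(446 + 2\right) 14 = 448 \cdot 14 = 6272$)
$j + 486 = 6272 + 486 = 6758$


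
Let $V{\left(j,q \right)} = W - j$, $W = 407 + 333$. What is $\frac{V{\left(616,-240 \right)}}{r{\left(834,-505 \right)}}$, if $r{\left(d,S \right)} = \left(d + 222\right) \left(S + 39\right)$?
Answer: $- \frac{31}{123024} \approx -0.00025198$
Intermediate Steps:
$r{\left(d,S \right)} = \left(39 + S\right) \left(222 + d\right)$ ($r{\left(d,S \right)} = \left(222 + d\right) \left(39 + S\right) = \left(39 + S\right) \left(222 + d\right)$)
$W = 740$
$V{\left(j,q \right)} = 740 - j$
$\frac{V{\left(616,-240 \right)}}{r{\left(834,-505 \right)}} = \frac{740 - 616}{8658 + 39 \cdot 834 + 222 \left(-505\right) - 421170} = \frac{740 - 616}{8658 + 32526 - 112110 - 421170} = \frac{124}{-492096} = 124 \left(- \frac{1}{492096}\right) = - \frac{31}{123024}$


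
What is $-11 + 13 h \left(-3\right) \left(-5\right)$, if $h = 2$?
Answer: $379$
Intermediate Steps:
$-11 + 13 h \left(-3\right) \left(-5\right) = -11 + 13 \cdot 2 \left(-3\right) \left(-5\right) = -11 + 13 \left(\left(-6\right) \left(-5\right)\right) = -11 + 13 \cdot 30 = -11 + 390 = 379$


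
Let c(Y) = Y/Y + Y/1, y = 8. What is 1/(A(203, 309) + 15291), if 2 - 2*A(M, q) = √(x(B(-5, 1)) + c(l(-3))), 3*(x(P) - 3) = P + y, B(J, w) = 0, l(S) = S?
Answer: 183504/2806143157 + 2*√33/2806143157 ≈ 6.5398e-5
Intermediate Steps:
x(P) = 17/3 + P/3 (x(P) = 3 + (P + 8)/3 = 3 + (8 + P)/3 = 3 + (8/3 + P/3) = 17/3 + P/3)
c(Y) = 1 + Y (c(Y) = 1 + Y*1 = 1 + Y)
A(M, q) = 1 - √33/6 (A(M, q) = 1 - √((17/3 + (⅓)*0) + (1 - 3))/2 = 1 - √((17/3 + 0) - 2)/2 = 1 - √(17/3 - 2)/2 = 1 - √33/6)
1/(A(203, 309) + 15291) = 1/((1 - √33/6) + 15291) = 1/(15292 - √33/6)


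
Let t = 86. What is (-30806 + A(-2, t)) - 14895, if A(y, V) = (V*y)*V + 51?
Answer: -60442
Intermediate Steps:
A(y, V) = 51 + y*V² (A(y, V) = y*V² + 51 = 51 + y*V²)
(-30806 + A(-2, t)) - 14895 = (-30806 + (51 - 2*86²)) - 14895 = (-30806 + (51 - 2*7396)) - 14895 = (-30806 + (51 - 14792)) - 14895 = (-30806 - 14741) - 14895 = -45547 - 14895 = -60442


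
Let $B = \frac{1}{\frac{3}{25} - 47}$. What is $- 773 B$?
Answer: $\frac{19325}{1172} \approx 16.489$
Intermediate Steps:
$B = - \frac{25}{1172}$ ($B = \frac{1}{3 \cdot \frac{1}{25} - 47} = \frac{1}{\frac{3}{25} - 47} = \frac{1}{- \frac{1172}{25}} = - \frac{25}{1172} \approx -0.021331$)
$- 773 B = \left(-773\right) \left(- \frac{25}{1172}\right) = \frac{19325}{1172}$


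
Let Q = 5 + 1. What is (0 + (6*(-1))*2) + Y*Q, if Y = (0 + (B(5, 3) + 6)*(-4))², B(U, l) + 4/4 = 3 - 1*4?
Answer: 1524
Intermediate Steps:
B(U, l) = -2 (B(U, l) = -1 + (3 - 1*4) = -1 + (3 - 4) = -1 - 1 = -2)
Y = 256 (Y = (0 + (-2 + 6)*(-4))² = (0 + 4*(-4))² = (0 - 16)² = (-16)² = 256)
Q = 6
(0 + (6*(-1))*2) + Y*Q = (0 + (6*(-1))*2) + 256*6 = (0 - 6*2) + 1536 = (0 - 12) + 1536 = -12 + 1536 = 1524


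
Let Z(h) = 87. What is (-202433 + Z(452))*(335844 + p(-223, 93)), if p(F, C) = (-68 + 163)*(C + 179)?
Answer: -73185310664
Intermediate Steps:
p(F, C) = 17005 + 95*C (p(F, C) = 95*(179 + C) = 17005 + 95*C)
(-202433 + Z(452))*(335844 + p(-223, 93)) = (-202433 + 87)*(335844 + (17005 + 95*93)) = -202346*(335844 + (17005 + 8835)) = -202346*(335844 + 25840) = -202346*361684 = -73185310664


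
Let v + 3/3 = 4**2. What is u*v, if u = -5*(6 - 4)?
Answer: -150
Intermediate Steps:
v = 15 (v = -1 + 4**2 = -1 + 16 = 15)
u = -10 (u = -5*2 = -10)
u*v = -10*15 = -150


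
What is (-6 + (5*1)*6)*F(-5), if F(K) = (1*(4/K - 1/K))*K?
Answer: 72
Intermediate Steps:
F(K) = 3 (F(K) = (1*(3/K))*K = (3/K)*K = 3)
(-6 + (5*1)*6)*F(-5) = (-6 + (5*1)*6)*3 = (-6 + 5*6)*3 = (-6 + 30)*3 = 24*3 = 72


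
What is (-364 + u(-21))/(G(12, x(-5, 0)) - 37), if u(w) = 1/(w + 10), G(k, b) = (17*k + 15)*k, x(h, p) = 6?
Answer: -4005/28501 ≈ -0.14052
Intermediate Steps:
G(k, b) = k*(15 + 17*k) (G(k, b) = (15 + 17*k)*k = k*(15 + 17*k))
u(w) = 1/(10 + w)
(-364 + u(-21))/(G(12, x(-5, 0)) - 37) = (-364 + 1/(10 - 21))/(12*(15 + 17*12) - 37) = (-364 + 1/(-11))/(12*(15 + 204) - 37) = (-364 - 1/11)/(12*219 - 37) = -4005/(11*(2628 - 37)) = -4005/11/2591 = -4005/11*1/2591 = -4005/28501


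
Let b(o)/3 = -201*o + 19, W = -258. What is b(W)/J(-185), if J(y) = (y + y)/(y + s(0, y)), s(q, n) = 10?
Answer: 5447085/74 ≈ 73609.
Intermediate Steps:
b(o) = 57 - 603*o (b(o) = 3*(-201*o + 19) = 3*(19 - 201*o) = 57 - 603*o)
J(y) = 2*y/(10 + y) (J(y) = (y + y)/(y + 10) = (2*y)/(10 + y) = 2*y/(10 + y))
b(W)/J(-185) = (57 - 603*(-258))/((2*(-185)/(10 - 185))) = (57 + 155574)/((2*(-185)/(-175))) = 155631/((2*(-185)*(-1/175))) = 155631/(74/35) = 155631*(35/74) = 5447085/74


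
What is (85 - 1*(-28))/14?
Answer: 113/14 ≈ 8.0714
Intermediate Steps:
(85 - 1*(-28))/14 = (85 + 28)/14 = (1/14)*113 = 113/14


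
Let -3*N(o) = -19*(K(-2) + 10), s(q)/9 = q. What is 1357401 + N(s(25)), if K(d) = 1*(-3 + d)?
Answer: 4072298/3 ≈ 1.3574e+6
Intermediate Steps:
K(d) = -3 + d
s(q) = 9*q
N(o) = 95/3 (N(o) = -(-19)*((-3 - 2) + 10)/3 = -(-19)*(-5 + 10)/3 = -(-19)*5/3 = -⅓*(-95) = 95/3)
1357401 + N(s(25)) = 1357401 + 95/3 = 4072298/3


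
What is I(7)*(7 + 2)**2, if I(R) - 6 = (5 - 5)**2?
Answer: 486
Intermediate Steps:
I(R) = 6 (I(R) = 6 + (5 - 5)**2 = 6 + 0**2 = 6 + 0 = 6)
I(7)*(7 + 2)**2 = 6*(7 + 2)**2 = 6*9**2 = 6*81 = 486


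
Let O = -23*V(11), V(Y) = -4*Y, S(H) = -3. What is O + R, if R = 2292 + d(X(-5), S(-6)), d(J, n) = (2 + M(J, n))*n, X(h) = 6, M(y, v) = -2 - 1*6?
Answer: 3322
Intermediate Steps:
M(y, v) = -8 (M(y, v) = -2 - 6 = -8)
d(J, n) = -6*n (d(J, n) = (2 - 8)*n = -6*n)
R = 2310 (R = 2292 - 6*(-3) = 2292 + 18 = 2310)
O = 1012 (O = -(-92)*11 = -23*(-44) = 1012)
O + R = 1012 + 2310 = 3322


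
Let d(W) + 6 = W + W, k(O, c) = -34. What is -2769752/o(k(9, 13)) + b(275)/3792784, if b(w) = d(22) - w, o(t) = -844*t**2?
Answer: 656552489825/231280175536 ≈ 2.8388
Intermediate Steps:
d(W) = -6 + 2*W (d(W) = -6 + (W + W) = -6 + 2*W)
b(w) = 38 - w (b(w) = (-6 + 2*22) - w = (-6 + 44) - w = 38 - w)
-2769752/o(k(9, 13)) + b(275)/3792784 = -2769752/((-844*(-34)**2)) + (38 - 1*275)/3792784 = -2769752/((-844*1156)) + (38 - 275)*(1/3792784) = -2769752/(-975664) - 237*1/3792784 = -2769752*(-1/975664) - 237/3792784 = 346219/121958 - 237/3792784 = 656552489825/231280175536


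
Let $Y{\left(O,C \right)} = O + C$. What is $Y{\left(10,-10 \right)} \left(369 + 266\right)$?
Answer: $0$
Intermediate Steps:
$Y{\left(O,C \right)} = C + O$
$Y{\left(10,-10 \right)} \left(369 + 266\right) = \left(-10 + 10\right) \left(369 + 266\right) = 0 \cdot 635 = 0$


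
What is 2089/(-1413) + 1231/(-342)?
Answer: -90883/17898 ≈ -5.0778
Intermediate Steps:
2089/(-1413) + 1231/(-342) = 2089*(-1/1413) + 1231*(-1/342) = -2089/1413 - 1231/342 = -90883/17898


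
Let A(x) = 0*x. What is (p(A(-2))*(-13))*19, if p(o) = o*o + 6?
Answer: -1482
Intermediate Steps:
A(x) = 0
p(o) = 6 + o² (p(o) = o² + 6 = 6 + o²)
(p(A(-2))*(-13))*19 = ((6 + 0²)*(-13))*19 = ((6 + 0)*(-13))*19 = (6*(-13))*19 = -78*19 = -1482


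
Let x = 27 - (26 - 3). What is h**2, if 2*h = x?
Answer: 4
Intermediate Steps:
x = 4 (x = 27 - 1*23 = 27 - 23 = 4)
h = 2 (h = (1/2)*4 = 2)
h**2 = 2**2 = 4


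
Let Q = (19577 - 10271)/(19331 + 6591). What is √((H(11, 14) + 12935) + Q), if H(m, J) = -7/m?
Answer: √262917510852711/142571 ≈ 113.73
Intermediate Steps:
Q = 4653/12961 (Q = 9306/25922 = 9306*(1/25922) = 4653/12961 ≈ 0.35900)
√((H(11, 14) + 12935) + Q) = √((-7/11 + 12935) + 4653/12961) = √(142278/11 + 4653/12961) = √(1844116341/142571) = √262917510852711/142571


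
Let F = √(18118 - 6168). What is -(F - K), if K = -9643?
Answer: -9643 - 5*√478 ≈ -9752.3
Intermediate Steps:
F = 5*√478 (F = √11950 = 5*√478 ≈ 109.32)
-(F - K) = -(5*√478 - 1*(-9643)) = -(5*√478 + 9643) = -(9643 + 5*√478) = -9643 - 5*√478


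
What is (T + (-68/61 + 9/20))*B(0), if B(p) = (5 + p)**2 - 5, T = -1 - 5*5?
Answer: -32531/61 ≈ -533.29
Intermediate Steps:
T = -26 (T = -1 - 25 = -26)
B(p) = -5 + (5 + p)**2
(T + (-68/61 + 9/20))*B(0) = (-26 + (-68/61 + 9/20))*(-5 + (5 + 0)**2) = (-26 + (-68*1/61 + 9*(1/20)))*(-5 + 5**2) = (-26 + (-68/61 + 9/20))*(-5 + 25) = (-26 - 811/1220)*20 = -32531/1220*20 = -32531/61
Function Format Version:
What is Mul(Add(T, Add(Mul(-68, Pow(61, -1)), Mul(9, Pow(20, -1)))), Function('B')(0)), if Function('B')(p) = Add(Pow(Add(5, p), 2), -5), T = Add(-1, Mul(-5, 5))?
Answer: Rational(-32531, 61) ≈ -533.29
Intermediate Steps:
T = -26 (T = Add(-1, -25) = -26)
Function('B')(p) = Add(-5, Pow(Add(5, p), 2))
Mul(Add(T, Add(Mul(-68, Pow(61, -1)), Mul(9, Pow(20, -1)))), Function('B')(0)) = Mul(Add(-26, Add(Mul(-68, Pow(61, -1)), Mul(9, Pow(20, -1)))), Add(-5, Pow(Add(5, 0), 2))) = Mul(Add(-26, Add(Mul(-68, Rational(1, 61)), Mul(9, Rational(1, 20)))), Add(-5, Pow(5, 2))) = Mul(Add(-26, Add(Rational(-68, 61), Rational(9, 20))), Add(-5, 25)) = Mul(Add(-26, Rational(-811, 1220)), 20) = Mul(Rational(-32531, 1220), 20) = Rational(-32531, 61)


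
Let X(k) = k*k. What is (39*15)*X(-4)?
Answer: 9360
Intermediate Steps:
X(k) = k**2
(39*15)*X(-4) = (39*15)*(-4)**2 = 585*16 = 9360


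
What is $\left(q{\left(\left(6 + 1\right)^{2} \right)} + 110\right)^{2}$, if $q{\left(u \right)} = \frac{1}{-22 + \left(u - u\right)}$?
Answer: $\frac{5851561}{484} \approx 12090.0$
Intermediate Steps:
$q{\left(u \right)} = - \frac{1}{22}$ ($q{\left(u \right)} = \frac{1}{-22 + 0} = \frac{1}{-22} = - \frac{1}{22}$)
$\left(q{\left(\left(6 + 1\right)^{2} \right)} + 110\right)^{2} = \left(- \frac{1}{22} + 110\right)^{2} = \left(\frac{2419}{22}\right)^{2} = \frac{5851561}{484}$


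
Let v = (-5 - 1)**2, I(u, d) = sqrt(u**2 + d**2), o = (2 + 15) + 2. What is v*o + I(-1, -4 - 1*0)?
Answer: 684 + sqrt(17) ≈ 688.12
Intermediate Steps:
o = 19 (o = 17 + 2 = 19)
I(u, d) = sqrt(d**2 + u**2)
v = 36 (v = (-6)**2 = 36)
v*o + I(-1, -4 - 1*0) = 36*19 + sqrt((-4 - 1*0)**2 + (-1)**2) = 684 + sqrt((-4 + 0)**2 + 1) = 684 + sqrt((-4)**2 + 1) = 684 + sqrt(16 + 1) = 684 + sqrt(17)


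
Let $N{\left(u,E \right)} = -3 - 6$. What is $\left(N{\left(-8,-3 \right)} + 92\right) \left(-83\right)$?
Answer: $-6889$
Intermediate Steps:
$N{\left(u,E \right)} = -9$
$\left(N{\left(-8,-3 \right)} + 92\right) \left(-83\right) = \left(-9 + 92\right) \left(-83\right) = 83 \left(-83\right) = -6889$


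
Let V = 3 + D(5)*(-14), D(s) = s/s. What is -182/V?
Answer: 182/11 ≈ 16.545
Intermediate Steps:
D(s) = 1
V = -11 (V = 3 + 1*(-14) = 3 - 14 = -11)
-182/V = -182/(-11) = -182*(-1/11) = 182/11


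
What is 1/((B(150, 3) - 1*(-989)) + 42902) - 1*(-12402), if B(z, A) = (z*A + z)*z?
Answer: 1660516183/133891 ≈ 12402.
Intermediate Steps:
B(z, A) = z*(z + A*z) (B(z, A) = (A*z + z)*z = (z + A*z)*z = z*(z + A*z))
1/((B(150, 3) - 1*(-989)) + 42902) - 1*(-12402) = 1/((150**2*(1 + 3) - 1*(-989)) + 42902) - 1*(-12402) = 1/((22500*4 + 989) + 42902) + 12402 = 1/((90000 + 989) + 42902) + 12402 = 1/(90989 + 42902) + 12402 = 1/133891 + 12402 = 1660516183/133891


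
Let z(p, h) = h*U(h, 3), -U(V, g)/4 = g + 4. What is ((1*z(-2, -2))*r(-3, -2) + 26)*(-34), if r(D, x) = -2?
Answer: 2924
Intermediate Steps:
U(V, g) = -16 - 4*g (U(V, g) = -4*(g + 4) = -4*(4 + g) = -16 - 4*g)
z(p, h) = -28*h (z(p, h) = h*(-16 - 4*3) = h*(-16 - 12) = h*(-28) = -28*h)
((1*z(-2, -2))*r(-3, -2) + 26)*(-34) = ((1*(-28*(-2)))*(-2) + 26)*(-34) = ((1*56)*(-2) + 26)*(-34) = (56*(-2) + 26)*(-34) = (-112 + 26)*(-34) = -86*(-34) = 2924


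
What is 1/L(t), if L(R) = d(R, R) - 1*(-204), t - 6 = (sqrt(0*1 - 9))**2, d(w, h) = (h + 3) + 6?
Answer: 1/210 ≈ 0.0047619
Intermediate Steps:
d(w, h) = 9 + h (d(w, h) = (3 + h) + 6 = 9 + h)
t = -3 (t = 6 + (sqrt(0*1 - 9))**2 = 6 + (sqrt(0 - 9))**2 = 6 + (sqrt(-9))**2 = 6 + (3*I)**2 = 6 - 9 = -3)
L(R) = 213 + R (L(R) = (9 + R) - 1*(-204) = (9 + R) + 204 = 213 + R)
1/L(t) = 1/(213 - 3) = 1/210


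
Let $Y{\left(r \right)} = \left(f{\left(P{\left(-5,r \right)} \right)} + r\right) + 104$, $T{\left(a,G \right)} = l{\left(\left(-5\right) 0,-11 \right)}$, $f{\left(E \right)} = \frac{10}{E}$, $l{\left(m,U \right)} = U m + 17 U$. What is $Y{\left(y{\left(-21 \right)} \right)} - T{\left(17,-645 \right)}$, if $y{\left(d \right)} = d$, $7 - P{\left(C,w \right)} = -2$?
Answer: $\frac{2440}{9} \approx 271.11$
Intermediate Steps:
$P{\left(C,w \right)} = 9$ ($P{\left(C,w \right)} = 7 - -2 = 7 + 2 = 9$)
$l{\left(m,U \right)} = 17 U + U m$
$T{\left(a,G \right)} = -187$ ($T{\left(a,G \right)} = - 11 \left(17 - 0\right) = - 11 \left(17 + 0\right) = \left(-11\right) 17 = -187$)
$Y{\left(r \right)} = \frac{946}{9} + r$ ($Y{\left(r \right)} = \left(\frac{10}{9} + r\right) + 104 = \frac{946}{9} + r$)
$Y{\left(y{\left(-21 \right)} \right)} - T{\left(17,-645 \right)} = \left(\frac{946}{9} - 21\right) - -187 = \frac{757}{9} + 187 = \frac{2440}{9}$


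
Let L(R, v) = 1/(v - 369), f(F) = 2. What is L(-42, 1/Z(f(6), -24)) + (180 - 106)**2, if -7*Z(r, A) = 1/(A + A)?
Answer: 180707/33 ≈ 5476.0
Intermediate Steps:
Z(r, A) = -1/(14*A) (Z(r, A) = -1/(7*(A + A)) = -1/(2*A)/7 = -1/(14*A))
L(R, v) = 1/(-369 + v)
L(-42, 1/Z(f(6), -24)) + (180 - 106)**2 = 1/(-369 + 1/(-1/14/(-24))) + (180 - 106)**2 = 1/(-369 + 1/(-1/14*(-1/24))) + 74**2 = 1/(-369 + 1/(1/336)) + 5476 = 1/(-369 + 336) + 5476 = 1/(-33) + 5476 = -1/33 + 5476 = 180707/33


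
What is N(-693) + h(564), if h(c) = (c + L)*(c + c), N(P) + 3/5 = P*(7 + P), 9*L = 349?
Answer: 17329961/15 ≈ 1.1553e+6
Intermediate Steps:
L = 349/9 (L = (1/9)*349 = 349/9 ≈ 38.778)
N(P) = -3/5 + P*(7 + P)
h(c) = 2*c*(349/9 + c) (h(c) = (c + 349/9)*(c + c) = (349/9 + c)*(2*c) = 2*c*(349/9 + c))
N(-693) + h(564) = (-3/5 + (-693)**2 + 7*(-693)) + (2/9)*564*(349 + 9*564) = (-3/5 + 480249 - 4851) + (2/9)*564*(349 + 5076) = 2376987/5 + (2/9)*564*5425 = 2376987/5 + 2039800/3 = 17329961/15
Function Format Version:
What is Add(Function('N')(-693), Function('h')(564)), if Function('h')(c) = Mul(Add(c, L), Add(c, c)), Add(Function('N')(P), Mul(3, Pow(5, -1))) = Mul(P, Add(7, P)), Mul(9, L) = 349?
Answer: Rational(17329961, 15) ≈ 1.1553e+6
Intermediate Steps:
L = Rational(349, 9) (L = Mul(Rational(1, 9), 349) = Rational(349, 9) ≈ 38.778)
Function('N')(P) = Add(Rational(-3, 5), Mul(P, Add(7, P)))
Function('h')(c) = Mul(2, c, Add(Rational(349, 9), c)) (Function('h')(c) = Mul(Add(c, Rational(349, 9)), Add(c, c)) = Mul(Add(Rational(349, 9), c), Mul(2, c)) = Mul(2, c, Add(Rational(349, 9), c)))
Add(Function('N')(-693), Function('h')(564)) = Add(Add(Rational(-3, 5), Pow(-693, 2), Mul(7, -693)), Mul(Rational(2, 9), 564, Add(349, Mul(9, 564)))) = Add(Add(Rational(-3, 5), 480249, -4851), Mul(Rational(2, 9), 564, Add(349, 5076))) = Add(Rational(2376987, 5), Mul(Rational(2, 9), 564, 5425)) = Add(Rational(2376987, 5), Rational(2039800, 3)) = Rational(17329961, 15)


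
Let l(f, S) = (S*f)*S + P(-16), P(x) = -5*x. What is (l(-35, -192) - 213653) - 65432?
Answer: -1569245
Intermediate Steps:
l(f, S) = 80 + f*S² (l(f, S) = (S*f)*S - 5*(-16) = f*S² + 80 = 80 + f*S²)
(l(-35, -192) - 213653) - 65432 = ((80 - 35*(-192)²) - 213653) - 65432 = ((80 - 35*36864) - 213653) - 65432 = ((80 - 1290240) - 213653) - 65432 = (-1290160 - 213653) - 65432 = -1503813 - 65432 = -1569245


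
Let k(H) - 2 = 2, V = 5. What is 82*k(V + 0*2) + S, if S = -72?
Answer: 256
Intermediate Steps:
k(H) = 4 (k(H) = 2 + 2 = 4)
82*k(V + 0*2) + S = 82*4 - 72 = 328 - 72 = 256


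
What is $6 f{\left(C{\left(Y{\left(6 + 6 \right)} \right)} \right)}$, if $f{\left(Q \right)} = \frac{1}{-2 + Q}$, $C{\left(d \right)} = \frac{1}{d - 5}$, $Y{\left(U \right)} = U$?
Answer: $- \frac{42}{13} \approx -3.2308$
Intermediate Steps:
$C{\left(d \right)} = \frac{1}{-5 + d}$
$6 f{\left(C{\left(Y{\left(6 + 6 \right)} \right)} \right)} = \frac{6}{-2 + \frac{1}{-5 + \left(6 + 6\right)}} = \frac{6}{-2 + \frac{1}{-5 + 12}} = \frac{6}{-2 + \frac{1}{7}} = \frac{6}{- \frac{13}{7}} = 6 \left(- \frac{7}{13}\right) = - \frac{42}{13}$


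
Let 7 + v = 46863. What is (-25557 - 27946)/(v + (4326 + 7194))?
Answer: -53503/58376 ≈ -0.91652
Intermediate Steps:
v = 46856 (v = -7 + 46863 = 46856)
(-25557 - 27946)/(v + (4326 + 7194)) = (-25557 - 27946)/(46856 + (4326 + 7194)) = -53503/(46856 + 11520) = -53503/58376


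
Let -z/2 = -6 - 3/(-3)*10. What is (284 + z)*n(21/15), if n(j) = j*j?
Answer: 13524/25 ≈ 540.96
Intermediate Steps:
z = -8 (z = -2*(-6 - 3/(-3)*10) = -2*(-6 - 3*(-⅓)*10) = -2*(-6 + 1*10) = -2*(-6 + 10) = -2*4 = -8)
n(j) = j²
(284 + z)*n(21/15) = (284 - 8)*(21/15)² = 276*(21*(1/15))² = 276*(7/5)² = 276*(49/25) = 13524/25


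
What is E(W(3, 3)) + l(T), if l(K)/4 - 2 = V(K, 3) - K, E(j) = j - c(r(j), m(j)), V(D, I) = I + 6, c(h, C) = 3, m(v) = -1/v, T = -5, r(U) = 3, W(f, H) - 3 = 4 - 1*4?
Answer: 64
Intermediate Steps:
W(f, H) = 3 (W(f, H) = 3 + (4 - 1*4) = 3 + (4 - 4) = 3 + 0 = 3)
V(D, I) = 6 + I
E(j) = -3 + j (E(j) = j - 1*3 = j - 3 = -3 + j)
l(K) = 44 - 4*K (l(K) = 8 + 4*((6 + 3) - K) = 8 + 4*(9 - K) = 8 + (36 - 4*K) = 44 - 4*K)
E(W(3, 3)) + l(T) = (-3 + 3) + (44 - 4*(-5)) = 0 + (44 + 20) = 0 + 64 = 64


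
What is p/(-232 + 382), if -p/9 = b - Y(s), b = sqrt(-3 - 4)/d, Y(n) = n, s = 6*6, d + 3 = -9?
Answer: 54/25 + I*sqrt(7)/200 ≈ 2.16 + 0.013229*I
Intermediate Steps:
d = -12 (d = -3 - 9 = -12)
s = 36
b = -I*sqrt(7)/12 (b = sqrt(-3 - 4)/(-12) = sqrt(-7)*(-1/12) = (I*sqrt(7))*(-1/12) = -I*sqrt(7)/12 ≈ -0.22048*I)
p = 324 + 3*I*sqrt(7)/4 (p = -9*(-I*sqrt(7)/12 - 1*36) = -9*(-I*sqrt(7)/12 - 36) = -9*(-36 - I*sqrt(7)/12) = 324 + 3*I*sqrt(7)/4 ≈ 324.0 + 1.9843*I)
p/(-232 + 382) = (324 + 3*I*sqrt(7)/4)/(-232 + 382) = (324 + 3*I*sqrt(7)/4)/150 = 54/25 + I*sqrt(7)/200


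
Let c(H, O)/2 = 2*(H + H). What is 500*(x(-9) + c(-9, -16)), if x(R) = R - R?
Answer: -36000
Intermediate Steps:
c(H, O) = 8*H (c(H, O) = 2*(2*(H + H)) = 2*(2*(2*H)) = 2*(4*H) = 8*H)
x(R) = 0
500*(x(-9) + c(-9, -16)) = 500*(0 + 8*(-9)) = 500*(0 - 72) = 500*(-72) = -36000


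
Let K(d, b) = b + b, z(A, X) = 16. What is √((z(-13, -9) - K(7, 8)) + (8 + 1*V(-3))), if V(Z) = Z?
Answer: √5 ≈ 2.2361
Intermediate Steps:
K(d, b) = 2*b
√((z(-13, -9) - K(7, 8)) + (8 + 1*V(-3))) = √((16 - 2*8) + (8 + 1*(-3))) = √((16 - 1*16) + (8 - 3)) = √((16 - 16) + 5) = √(0 + 5) = √5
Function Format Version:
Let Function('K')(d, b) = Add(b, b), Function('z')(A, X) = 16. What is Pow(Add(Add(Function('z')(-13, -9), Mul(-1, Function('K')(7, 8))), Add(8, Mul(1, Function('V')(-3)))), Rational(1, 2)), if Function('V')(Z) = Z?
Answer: Pow(5, Rational(1, 2)) ≈ 2.2361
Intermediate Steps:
Function('K')(d, b) = Mul(2, b)
Pow(Add(Add(Function('z')(-13, -9), Mul(-1, Function('K')(7, 8))), Add(8, Mul(1, Function('V')(-3)))), Rational(1, 2)) = Pow(Add(Add(16, Mul(-1, Mul(2, 8))), Add(8, Mul(1, -3))), Rational(1, 2)) = Pow(Add(Add(16, Mul(-1, 16)), Add(8, -3)), Rational(1, 2)) = Pow(Add(Add(16, -16), 5), Rational(1, 2)) = Pow(Add(0, 5), Rational(1, 2)) = Pow(5, Rational(1, 2))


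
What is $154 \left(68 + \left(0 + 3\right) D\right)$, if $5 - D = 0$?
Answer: $12782$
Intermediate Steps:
$D = 5$ ($D = 5 - 0 = 5 + 0 = 5$)
$154 \left(68 + \left(0 + 3\right) D\right) = 154 \left(68 + \left(0 + 3\right) 5\right) = 154 \left(68 + 3 \cdot 5\right) = 154 \left(68 + 15\right) = 154 \cdot 83 = 12782$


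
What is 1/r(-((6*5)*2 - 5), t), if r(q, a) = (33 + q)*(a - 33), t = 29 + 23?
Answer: -1/418 ≈ -0.0023923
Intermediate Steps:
t = 52
r(q, a) = (-33 + a)*(33 + q) (r(q, a) = (33 + q)*(-33 + a) = (-33 + a)*(33 + q))
1/r(-((6*5)*2 - 5), t) = 1/(-1089 - (-33)*((6*5)*2 - 5) + 33*52 + 52*(-((6*5)*2 - 5))) = 1/(-1089 - (-33)*(30*2 - 5) + 1716 + 52*(-(30*2 - 5))) = 1/(-1089 - (-33)*(60 - 5) + 1716 + 52*(-(60 - 5))) = 1/(-1089 - (-33)*55 + 1716 + 52*(-1*55)) = 1/(-1089 - 33*(-55) + 1716 + 52*(-55)) = 1/(-1089 + 1815 + 1716 - 2860) = 1/(-418) = -1/418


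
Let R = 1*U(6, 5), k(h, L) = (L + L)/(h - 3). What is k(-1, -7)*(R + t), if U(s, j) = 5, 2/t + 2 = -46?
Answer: 833/48 ≈ 17.354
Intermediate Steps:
k(h, L) = 2*L/(-3 + h) (k(h, L) = (2*L)/(-3 + h) = 2*L/(-3 + h))
t = -1/24 (t = 2/(-2 - 46) = 2/(-48) = 2*(-1/48) = -1/24 ≈ -0.041667)
R = 5 (R = 1*5 = 5)
k(-1, -7)*(R + t) = (2*(-7)/(-3 - 1))*(5 - 1/24) = (2*(-7)/(-4))*(119/24) = (2*(-7)*(-¼))*(119/24) = (7/2)*(119/24) = 833/48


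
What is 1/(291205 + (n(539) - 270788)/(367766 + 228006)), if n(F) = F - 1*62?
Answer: 595772/173491514949 ≈ 3.4340e-6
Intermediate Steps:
n(F) = -62 + F (n(F) = F - 62 = -62 + F)
1/(291205 + (n(539) - 270788)/(367766 + 228006)) = 1/(291205 + ((-62 + 539) - 270788)/(367766 + 228006)) = 1/(291205 + (477 - 270788)/595772) = 1/(291205 - 270311*1/595772) = 1/(291205 - 270311/595772) = 1/(173491514949/595772) = 595772/173491514949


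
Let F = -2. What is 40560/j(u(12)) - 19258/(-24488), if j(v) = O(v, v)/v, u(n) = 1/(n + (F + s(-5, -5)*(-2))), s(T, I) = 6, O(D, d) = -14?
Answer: 124221563/85708 ≈ 1449.4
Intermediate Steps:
u(n) = 1/(-14 + n) (u(n) = 1/(n + (-2 + 6*(-2))) = 1/(n + (-2 - 12)) = 1/(n - 14) = 1/(-14 + n))
j(v) = -14/v
40560/j(u(12)) - 19258/(-24488) = 40560/((-14/(1/(-14 + 12)))) - 19258/(-24488) = 40560/((-14/(1/(-2)))) - 19258*(-1/24488) = 40560/((-14/(-1/2))) + 9629/12244 = 40560/((-14*(-2))) + 9629/12244 = 40560/28 + 9629/12244 = 40560*(1/28) + 9629/12244 = 10140/7 + 9629/12244 = 124221563/85708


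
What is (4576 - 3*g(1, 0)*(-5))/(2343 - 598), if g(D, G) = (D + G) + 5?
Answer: 4666/1745 ≈ 2.6739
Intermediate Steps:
g(D, G) = 5 + D + G
(4576 - 3*g(1, 0)*(-5))/(2343 - 598) = (4576 - 3*(5 + 1 + 0)*(-5))/(2343 - 598) = (4576 - 3*6*(-5))/1745 = (4576 - 18*(-5))*(1/1745) = (4576 + 90)*(1/1745) = 4666*(1/1745) = 4666/1745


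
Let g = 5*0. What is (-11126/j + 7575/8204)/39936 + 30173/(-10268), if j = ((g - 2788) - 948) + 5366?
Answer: -2014318624670029/685446704517120 ≈ -2.9387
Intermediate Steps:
g = 0
j = 1630 (j = ((0 - 2788) - 948) + 5366 = (-2788 - 948) + 5366 = -3736 + 5366 = 1630)
(-11126/j + 7575/8204)/39936 + 30173/(-10268) = (-11126/1630 + 7575/8204)/39936 + 30173/(-10268) = (-11126*1/1630 + 7575*(1/8204))*(1/39936) + 30173*(-1/10268) = (-5563/815 + 7575/8204)*(1/39936) - 30173/10268 = -39465227/6686260*1/39936 - 30173/10268 = -39465227/267022479360 - 30173/10268 = -2014318624670029/685446704517120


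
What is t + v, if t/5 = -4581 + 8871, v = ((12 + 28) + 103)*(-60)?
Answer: 12870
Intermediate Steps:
v = -8580 (v = (40 + 103)*(-60) = 143*(-60) = -8580)
t = 21450 (t = 5*(-4581 + 8871) = 5*4290 = 21450)
t + v = 21450 - 8580 = 12870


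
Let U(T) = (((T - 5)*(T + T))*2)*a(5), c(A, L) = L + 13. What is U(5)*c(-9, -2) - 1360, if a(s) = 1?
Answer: -1360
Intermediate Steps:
c(A, L) = 13 + L
U(T) = 4*T*(-5 + T) (U(T) = (((T - 5)*(T + T))*2)*1 = (((-5 + T)*(2*T))*2)*1 = ((2*T*(-5 + T))*2)*1 = (4*T*(-5 + T))*1 = 4*T*(-5 + T))
U(5)*c(-9, -2) - 1360 = (4*5*(-5 + 5))*(13 - 2) - 1360 = (4*5*0)*11 - 1360 = 0*11 - 1360 = 0 - 1360 = -1360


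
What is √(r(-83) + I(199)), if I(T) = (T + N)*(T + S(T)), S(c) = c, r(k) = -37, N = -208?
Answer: I*√3619 ≈ 60.158*I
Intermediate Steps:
I(T) = 2*T*(-208 + T) (I(T) = (T - 208)*(T + T) = (-208 + T)*(2*T) = 2*T*(-208 + T))
√(r(-83) + I(199)) = √(-37 + 2*199*(-208 + 199)) = √(-37 + 2*199*(-9)) = √(-37 - 3582) = √(-3619) = I*√3619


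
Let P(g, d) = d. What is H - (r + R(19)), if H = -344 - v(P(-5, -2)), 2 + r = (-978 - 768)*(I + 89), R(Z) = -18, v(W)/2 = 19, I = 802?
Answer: 1555324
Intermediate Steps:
v(W) = 38 (v(W) = 2*19 = 38)
r = -1555688 (r = -2 + (-978 - 768)*(802 + 89) = -2 - 1746*891 = -2 - 1555686 = -1555688)
H = -382 (H = -344 - 1*38 = -344 - 38 = -382)
H - (r + R(19)) = -382 - (-1555688 - 18) = -382 - 1*(-1555706) = -382 + 1555706 = 1555324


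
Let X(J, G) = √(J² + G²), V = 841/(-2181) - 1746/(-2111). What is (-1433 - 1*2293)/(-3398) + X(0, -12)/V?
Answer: 97655080833/3453514825 ≈ 28.277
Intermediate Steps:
V = 2032675/4604091 (V = 841*(-1/2181) - 1746*(-1/2111) = -841/2181 + 1746/2111 = 2032675/4604091 ≈ 0.44149)
X(J, G) = √(G² + J²)
(-1433 - 1*2293)/(-3398) + X(0, -12)/V = (-1433 - 1*2293)/(-3398) + √((-12)² + 0²)/(2032675/4604091) = (-1433 - 2293)*(-1/3398) + √(144 + 0)*(4604091/2032675) = -3726*(-1/3398) + √144*(4604091/2032675) = 1863/1699 + 12*(4604091/2032675) = 1863/1699 + 55249092/2032675 = 97655080833/3453514825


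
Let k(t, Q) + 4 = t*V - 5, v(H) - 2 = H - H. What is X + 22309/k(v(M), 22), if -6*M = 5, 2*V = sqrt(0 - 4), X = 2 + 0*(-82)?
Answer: -200611/85 - 44618*I/85 ≈ -2360.1 - 524.92*I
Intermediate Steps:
X = 2 (X = 2 + 0 = 2)
V = I (V = sqrt(0 - 4)/2 = sqrt(-4)/2 = (2*I)/2 = I ≈ 1.0*I)
M = -5/6 (M = -1/6*5 = -5/6 ≈ -0.83333)
v(H) = 2 (v(H) = 2 + (H - H) = 2 + 0 = 2)
k(t, Q) = -9 + I*t (k(t, Q) = -4 + (t*I - 5) = -4 + (I*t - 5) = -4 + (-5 + I*t) = -9 + I*t)
X + 22309/k(v(M), 22) = 2 + 22309/(-9 + I*2) = 2 + 22309/(-9 + 2*I) = 2 + 22309*((-9 - 2*I)/85) = 2 + 22309*(-9 - 2*I)/85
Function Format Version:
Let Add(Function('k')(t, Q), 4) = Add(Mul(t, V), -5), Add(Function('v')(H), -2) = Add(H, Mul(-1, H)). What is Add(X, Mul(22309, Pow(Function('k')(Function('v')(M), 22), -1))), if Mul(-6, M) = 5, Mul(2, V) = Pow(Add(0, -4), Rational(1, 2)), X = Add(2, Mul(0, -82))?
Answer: Add(Rational(-200611, 85), Mul(Rational(-44618, 85), I)) ≈ Add(-2360.1, Mul(-524.92, I))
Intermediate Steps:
X = 2 (X = Add(2, 0) = 2)
V = I (V = Mul(Rational(1, 2), Pow(Add(0, -4), Rational(1, 2))) = Mul(Rational(1, 2), Pow(-4, Rational(1, 2))) = Mul(Rational(1, 2), Mul(2, I)) = I ≈ Mul(1.0000, I))
M = Rational(-5, 6) (M = Mul(Rational(-1, 6), 5) = Rational(-5, 6) ≈ -0.83333)
Function('v')(H) = 2 (Function('v')(H) = Add(2, Add(H, Mul(-1, H))) = Add(2, 0) = 2)
Function('k')(t, Q) = Add(-9, Mul(I, t)) (Function('k')(t, Q) = Add(-4, Add(Mul(t, I), -5)) = Add(-4, Add(Mul(I, t), -5)) = Add(-4, Add(-5, Mul(I, t))) = Add(-9, Mul(I, t)))
Add(X, Mul(22309, Pow(Function('k')(Function('v')(M), 22), -1))) = Add(2, Mul(22309, Pow(Add(-9, Mul(I, 2)), -1))) = Add(2, Mul(22309, Pow(Add(-9, Mul(2, I)), -1))) = Add(2, Mul(22309, Mul(Rational(1, 85), Add(-9, Mul(-2, I))))) = Add(2, Mul(Rational(22309, 85), Add(-9, Mul(-2, I))))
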